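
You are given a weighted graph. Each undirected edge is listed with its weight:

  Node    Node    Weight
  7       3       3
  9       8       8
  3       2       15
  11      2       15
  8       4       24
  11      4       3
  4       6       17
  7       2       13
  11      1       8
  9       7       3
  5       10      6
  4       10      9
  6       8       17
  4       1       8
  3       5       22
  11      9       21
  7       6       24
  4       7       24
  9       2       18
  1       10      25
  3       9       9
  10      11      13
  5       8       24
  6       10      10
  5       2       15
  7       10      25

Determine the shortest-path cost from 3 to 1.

35

Candidate routes:
3 → 2 → 11 → 1: 15+15+8 = 38
3 → 7 → 4 → 11 → 1: 3+24+3+8 = 38
3 → 7 → 4 → 1: 3+24+8 = 35
3 → 9 → 11 → 1: 9+21+8 = 38
Cheapest is 3 → 7 → 4 → 1 at 35.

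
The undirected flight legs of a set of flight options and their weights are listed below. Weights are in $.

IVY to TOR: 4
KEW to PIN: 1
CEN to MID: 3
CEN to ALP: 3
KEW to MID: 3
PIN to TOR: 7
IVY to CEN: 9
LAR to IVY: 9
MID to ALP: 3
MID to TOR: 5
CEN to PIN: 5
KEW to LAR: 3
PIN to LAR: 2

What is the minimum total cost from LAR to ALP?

$9

Shortest distances from LAR:
LAR: 0
PIN: 2  (via LAR)
KEW: 3  (via LAR)
MID: 6  (via KEW)
CEN: 7  (via PIN)
ALP: 9  (via MID)
Shortest route: LAR → KEW → MID → ALP = $9.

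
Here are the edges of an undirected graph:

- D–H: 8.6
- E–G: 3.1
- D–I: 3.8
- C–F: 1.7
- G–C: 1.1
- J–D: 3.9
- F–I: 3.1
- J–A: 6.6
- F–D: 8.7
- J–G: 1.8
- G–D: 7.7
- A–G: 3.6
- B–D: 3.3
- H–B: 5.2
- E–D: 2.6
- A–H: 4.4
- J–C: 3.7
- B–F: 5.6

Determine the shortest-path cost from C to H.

Compare a few routes:
C → F → B → H: 1.7+5.6+5.2 = 12.5
C → G → J → A → H: 1.1+1.8+6.6+4.4 = 13.9
C → J → G → A → H: 3.7+1.8+3.6+4.4 = 13.5
C → G → A → H: 1.1+3.6+4.4 = 9.1
Cheapest is C → G → A → H at 9.1.

9.1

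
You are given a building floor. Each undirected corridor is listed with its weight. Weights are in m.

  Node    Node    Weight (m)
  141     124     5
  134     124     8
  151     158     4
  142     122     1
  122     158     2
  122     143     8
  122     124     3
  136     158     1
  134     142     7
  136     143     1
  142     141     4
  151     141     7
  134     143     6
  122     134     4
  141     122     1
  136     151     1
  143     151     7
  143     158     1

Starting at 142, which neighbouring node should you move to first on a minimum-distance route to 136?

Enumerating some paths:
142–122–158–151–136: 1+2+4+1 = 8
142–122–158–136: 1+2+1 = 4
142–122–158–143–136: 1+2+1+1 = 5
142–141–122–158–136: 4+1+2+1 = 8
Cheapest is 142–122–158–136 at 4 m.
So from 142 the first move is to 122.

122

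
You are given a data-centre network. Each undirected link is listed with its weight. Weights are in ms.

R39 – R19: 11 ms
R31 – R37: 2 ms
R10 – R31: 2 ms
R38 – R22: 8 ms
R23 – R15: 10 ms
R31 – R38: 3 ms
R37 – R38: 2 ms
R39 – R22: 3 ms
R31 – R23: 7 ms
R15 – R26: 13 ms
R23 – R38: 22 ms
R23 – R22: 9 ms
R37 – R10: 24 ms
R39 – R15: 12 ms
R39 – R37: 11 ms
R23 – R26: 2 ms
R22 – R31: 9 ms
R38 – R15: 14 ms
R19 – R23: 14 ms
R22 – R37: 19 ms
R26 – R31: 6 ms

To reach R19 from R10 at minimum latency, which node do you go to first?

R31

Compare a few routes:
R10 - R31 - R23 - R19: 2+7+14 = 23
R10 - R31 - R22 - R39 - R19: 2+9+3+11 = 25
R10 - R31 - R26 - R23 - R19: 2+6+2+14 = 24
The minimum is 23 ms via R10 - R31 - R23 - R19.
So from R10 the first move is to R31.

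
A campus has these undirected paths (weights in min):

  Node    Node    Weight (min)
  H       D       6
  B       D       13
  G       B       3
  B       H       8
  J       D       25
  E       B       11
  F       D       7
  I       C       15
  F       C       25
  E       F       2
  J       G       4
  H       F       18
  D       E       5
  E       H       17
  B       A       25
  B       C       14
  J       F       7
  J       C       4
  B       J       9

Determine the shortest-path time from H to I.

34 min

Settle nodes by increasing distance from H:
H: 0
D: 6  (via H)
B: 8  (via H)
E: 11  (via D)
G: 11  (via B)
F: 13  (via D)
J: 15  (via G)
C: 19  (via J)
A: 33  (via B)
I: 34  (via C)
Shortest route: H–B–G–J–C–I = 34 min.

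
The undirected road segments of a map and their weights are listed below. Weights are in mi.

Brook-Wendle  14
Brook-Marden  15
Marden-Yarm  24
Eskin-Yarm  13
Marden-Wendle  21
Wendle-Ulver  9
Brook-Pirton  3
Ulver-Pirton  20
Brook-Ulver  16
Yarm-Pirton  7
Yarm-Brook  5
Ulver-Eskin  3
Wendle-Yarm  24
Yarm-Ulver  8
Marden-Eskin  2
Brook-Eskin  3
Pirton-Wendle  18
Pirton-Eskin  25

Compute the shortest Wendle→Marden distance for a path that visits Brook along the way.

Shortest Wendle→Brook: Wendle–Brook = 14
Best Brook to Marden: Brook–Eskin–Marden costing 5
Total via Brook: 14 + 5 = 19 mi.

19 mi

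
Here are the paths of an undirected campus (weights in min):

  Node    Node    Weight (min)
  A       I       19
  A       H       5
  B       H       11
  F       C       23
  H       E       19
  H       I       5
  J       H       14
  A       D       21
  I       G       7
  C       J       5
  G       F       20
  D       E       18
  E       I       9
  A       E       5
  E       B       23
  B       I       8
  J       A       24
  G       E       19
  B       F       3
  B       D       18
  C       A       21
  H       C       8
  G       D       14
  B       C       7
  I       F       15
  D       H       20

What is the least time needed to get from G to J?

Enumerating some paths:
G → I → H → C → J: 7+5+8+5 = 25
G → I → H → J: 7+5+14 = 26
The minimum is 25 min via G → I → H → C → J.

25 min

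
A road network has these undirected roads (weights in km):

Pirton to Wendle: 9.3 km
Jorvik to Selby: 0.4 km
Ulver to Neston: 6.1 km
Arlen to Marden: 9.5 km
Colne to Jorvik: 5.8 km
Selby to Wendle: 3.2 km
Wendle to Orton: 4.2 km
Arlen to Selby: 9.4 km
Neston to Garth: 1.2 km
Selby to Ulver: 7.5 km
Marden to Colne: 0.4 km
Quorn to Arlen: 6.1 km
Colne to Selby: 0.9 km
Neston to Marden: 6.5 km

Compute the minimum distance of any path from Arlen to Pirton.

Enumerating some paths:
Arlen–Marden–Neston–Ulver–Selby–Wendle–Pirton: 9.5+6.5+6.1+7.5+3.2+9.3 = 42.1
Arlen–Marden–Colne–Selby–Wendle–Pirton: 9.5+0.4+0.9+3.2+9.3 = 23.3
Arlen–Selby–Wendle–Pirton: 9.4+3.2+9.3 = 21.9
Arlen–Marden–Colne–Jorvik–Selby–Wendle–Pirton: 9.5+0.4+5.8+0.4+3.2+9.3 = 28.6
Cheapest is Arlen–Selby–Wendle–Pirton at 21.9 km.

21.9 km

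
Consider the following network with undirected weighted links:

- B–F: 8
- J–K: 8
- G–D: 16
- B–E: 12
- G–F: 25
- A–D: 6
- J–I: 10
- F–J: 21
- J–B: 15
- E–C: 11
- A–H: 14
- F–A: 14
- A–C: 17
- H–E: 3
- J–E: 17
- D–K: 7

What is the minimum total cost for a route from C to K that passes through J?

36

Shortest C→J: C–E–J = 28
Best J to K: J–K costing 8
Total via J: 28 + 8 = 36.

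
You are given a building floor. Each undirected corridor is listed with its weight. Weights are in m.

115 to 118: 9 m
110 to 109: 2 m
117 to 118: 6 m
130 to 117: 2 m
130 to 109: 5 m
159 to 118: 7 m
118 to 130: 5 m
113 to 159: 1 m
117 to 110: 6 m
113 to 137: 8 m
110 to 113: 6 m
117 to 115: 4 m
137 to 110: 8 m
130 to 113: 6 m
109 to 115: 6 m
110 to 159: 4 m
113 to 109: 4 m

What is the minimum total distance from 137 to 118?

Shortest distances from 137:
137: 0
110: 8  (via 137)
113: 8  (via 137)
159: 9  (via 113)
109: 10  (via 110)
130: 14  (via 113)
117: 14  (via 110)
115: 16  (via 109)
118: 16  (via 159)
Shortest route: 137 → 113 → 159 → 118 = 16 m.

16 m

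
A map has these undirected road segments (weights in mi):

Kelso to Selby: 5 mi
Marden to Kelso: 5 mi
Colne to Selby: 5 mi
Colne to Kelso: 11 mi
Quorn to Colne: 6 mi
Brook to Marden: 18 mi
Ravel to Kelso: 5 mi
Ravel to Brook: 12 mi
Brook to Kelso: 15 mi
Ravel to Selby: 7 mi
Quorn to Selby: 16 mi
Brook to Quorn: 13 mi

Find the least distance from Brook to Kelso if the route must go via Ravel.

17 mi

Best Brook to Ravel: Brook → Ravel costing 12
Shortest Ravel→Kelso: Ravel → Kelso = 5
Total via Ravel: 12 + 5 = 17 mi.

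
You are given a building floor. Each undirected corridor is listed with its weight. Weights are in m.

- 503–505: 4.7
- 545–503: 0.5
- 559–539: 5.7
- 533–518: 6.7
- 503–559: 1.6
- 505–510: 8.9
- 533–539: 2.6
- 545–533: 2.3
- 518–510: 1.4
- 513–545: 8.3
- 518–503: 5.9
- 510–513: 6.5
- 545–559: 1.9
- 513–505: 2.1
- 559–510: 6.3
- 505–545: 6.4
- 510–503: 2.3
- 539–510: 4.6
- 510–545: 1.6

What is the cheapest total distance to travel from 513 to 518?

7.9 m

Compare a few routes:
513–510–518: 6.5+1.4 = 7.9
513–505–503–510–518: 2.1+4.7+2.3+1.4 = 10.5
513–505–503–545–510–518: 2.1+4.7+0.5+1.6+1.4 = 10.3
The minimum is 7.9 m via 513–510–518.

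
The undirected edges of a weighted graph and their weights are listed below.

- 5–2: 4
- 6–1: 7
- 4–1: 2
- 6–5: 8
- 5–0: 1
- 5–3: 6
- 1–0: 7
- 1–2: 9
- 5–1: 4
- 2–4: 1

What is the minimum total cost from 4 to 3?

11

Compare a few routes:
4 → 1 → 5 → 3: 2+4+6 = 12
4 → 2 → 5 → 3: 1+4+6 = 11
4 → 1 → 0 → 5 → 3: 2+7+1+6 = 16
The minimum is 11 via 4 → 2 → 5 → 3.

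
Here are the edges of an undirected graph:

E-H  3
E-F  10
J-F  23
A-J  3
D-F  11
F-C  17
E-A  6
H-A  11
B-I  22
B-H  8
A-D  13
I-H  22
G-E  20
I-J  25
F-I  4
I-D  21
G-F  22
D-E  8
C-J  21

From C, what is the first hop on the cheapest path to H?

Candidate routes:
C → J → A → H: 21+3+11 = 35
C → F → E → H: 17+10+3 = 30
C → J → A → E → H: 21+3+6+3 = 33
Cheapest is C → F → E → H at 30.
So from C the first move is to F.

F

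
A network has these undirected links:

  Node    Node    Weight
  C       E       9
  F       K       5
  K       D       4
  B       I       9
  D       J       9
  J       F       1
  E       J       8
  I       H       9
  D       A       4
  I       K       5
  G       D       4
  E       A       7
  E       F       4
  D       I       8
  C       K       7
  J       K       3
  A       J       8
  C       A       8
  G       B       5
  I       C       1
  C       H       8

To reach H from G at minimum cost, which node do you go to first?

Candidate routes:
G - D - I - H: 4+8+9 = 21
G - D - K - I - H: 4+4+5+9 = 22
G - D - K - I - C - H: 4+4+5+1+8 = 22
Cheapest is G - D - I - H at 21.
So from G the first move is to D.

D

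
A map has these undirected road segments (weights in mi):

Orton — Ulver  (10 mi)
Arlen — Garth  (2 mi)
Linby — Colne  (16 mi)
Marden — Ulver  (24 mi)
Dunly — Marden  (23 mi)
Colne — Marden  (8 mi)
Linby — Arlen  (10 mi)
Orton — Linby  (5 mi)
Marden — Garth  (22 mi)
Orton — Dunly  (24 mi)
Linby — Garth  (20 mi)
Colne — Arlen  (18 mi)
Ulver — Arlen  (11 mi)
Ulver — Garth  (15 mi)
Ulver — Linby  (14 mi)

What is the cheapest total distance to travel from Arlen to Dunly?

39 mi

Shortest distances from Arlen:
Arlen: 0
Garth: 2  (via Arlen)
Linby: 10  (via Arlen)
Ulver: 11  (via Arlen)
Orton: 15  (via Linby)
Colne: 18  (via Arlen)
Marden: 24  (via Garth)
Dunly: 39  (via Orton)
Shortest route: Arlen → Linby → Orton → Dunly = 39 mi.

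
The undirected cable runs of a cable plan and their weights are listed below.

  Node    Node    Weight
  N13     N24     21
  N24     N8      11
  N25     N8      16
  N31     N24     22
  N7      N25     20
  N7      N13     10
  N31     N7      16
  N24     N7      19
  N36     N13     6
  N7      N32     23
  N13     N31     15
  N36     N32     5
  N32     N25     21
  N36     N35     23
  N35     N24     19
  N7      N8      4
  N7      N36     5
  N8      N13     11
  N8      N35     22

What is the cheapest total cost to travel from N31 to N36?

21

Enumerating some paths:
N31 → N13 → N36: 15+6 = 21
N31 → N13 → N7 → N36: 15+10+5 = 30
N31 → N7 → N13 → N36: 16+10+6 = 32
Cheapest is N31 → N13 → N36 at 21.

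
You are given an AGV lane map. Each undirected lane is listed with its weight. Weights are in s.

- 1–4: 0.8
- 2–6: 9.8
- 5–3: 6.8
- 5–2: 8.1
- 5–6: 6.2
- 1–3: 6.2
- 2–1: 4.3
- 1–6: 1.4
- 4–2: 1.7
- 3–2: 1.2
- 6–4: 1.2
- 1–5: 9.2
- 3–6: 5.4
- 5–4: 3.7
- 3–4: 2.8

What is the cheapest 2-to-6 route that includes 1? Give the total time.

3.9 s

Shortest 2→1: 2–4–1 = 2.5
Shortest 1→6: 1–6 = 1.4
Total via 1: 2.5 + 1.4 = 3.9 s.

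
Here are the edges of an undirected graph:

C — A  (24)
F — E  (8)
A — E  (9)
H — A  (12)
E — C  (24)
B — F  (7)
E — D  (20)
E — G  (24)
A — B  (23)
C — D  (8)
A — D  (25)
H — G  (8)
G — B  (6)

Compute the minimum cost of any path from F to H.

Compare a few routes:
F - E - A - H: 8+9+12 = 29
F - E - G - H: 8+24+8 = 40
F - B - A - H: 7+23+12 = 42
F - B - G - H: 7+6+8 = 21
The minimum is 21 via F - B - G - H.

21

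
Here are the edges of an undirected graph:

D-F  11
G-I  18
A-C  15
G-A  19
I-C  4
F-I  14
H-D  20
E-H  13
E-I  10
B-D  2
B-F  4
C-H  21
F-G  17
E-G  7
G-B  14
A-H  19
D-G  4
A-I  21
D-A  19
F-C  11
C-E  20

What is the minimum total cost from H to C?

Enumerating some paths:
H–C: 21 = 21
H–E–I–C: 13+10+4 = 27
The minimum is 21 via H–C.

21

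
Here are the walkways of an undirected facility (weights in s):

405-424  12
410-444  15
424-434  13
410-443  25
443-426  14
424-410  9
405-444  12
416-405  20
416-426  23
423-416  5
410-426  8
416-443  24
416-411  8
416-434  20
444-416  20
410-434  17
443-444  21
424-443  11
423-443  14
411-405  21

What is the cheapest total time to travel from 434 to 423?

Candidate routes:
434–424–443–423: 13+11+14 = 38
434–416–423: 20+5 = 25
The minimum is 25 s via 434–416–423.

25 s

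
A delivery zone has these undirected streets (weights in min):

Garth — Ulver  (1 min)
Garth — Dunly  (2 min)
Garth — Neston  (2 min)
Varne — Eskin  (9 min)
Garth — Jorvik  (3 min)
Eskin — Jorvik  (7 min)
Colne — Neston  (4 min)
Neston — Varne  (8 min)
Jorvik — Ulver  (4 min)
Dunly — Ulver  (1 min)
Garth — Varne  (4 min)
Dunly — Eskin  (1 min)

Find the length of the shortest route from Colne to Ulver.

7 min

Running Dijkstra from Colne:
Colne: 0
Neston: 4  (via Colne)
Garth: 6  (via Neston)
Ulver: 7  (via Garth)
Shortest route: Colne → Neston → Garth → Ulver = 7 min.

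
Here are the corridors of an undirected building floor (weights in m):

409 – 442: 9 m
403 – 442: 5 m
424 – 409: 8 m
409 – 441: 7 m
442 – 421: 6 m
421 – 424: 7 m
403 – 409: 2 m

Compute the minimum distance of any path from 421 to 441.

20 m

Enumerating some paths:
421 → 424 → 409 → 441: 7+8+7 = 22
421 → 442 → 403 → 409 → 441: 6+5+2+7 = 20
The minimum is 20 m via 421 → 442 → 403 → 409 → 441.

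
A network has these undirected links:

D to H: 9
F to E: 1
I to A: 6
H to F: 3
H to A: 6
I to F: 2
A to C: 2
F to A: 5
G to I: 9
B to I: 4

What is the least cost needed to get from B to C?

12

Running Dijkstra from B:
B: 0
I: 4  (via B)
F: 6  (via I)
E: 7  (via F)
H: 9  (via F)
A: 10  (via I)
C: 12  (via A)
Shortest route: B → I → A → C = 12.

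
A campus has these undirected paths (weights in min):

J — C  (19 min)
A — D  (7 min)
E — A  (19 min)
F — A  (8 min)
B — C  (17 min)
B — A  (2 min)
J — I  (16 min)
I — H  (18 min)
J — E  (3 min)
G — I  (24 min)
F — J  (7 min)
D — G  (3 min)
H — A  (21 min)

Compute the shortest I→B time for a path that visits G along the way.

Shortest I→G: I–G = 24
Shortest G→B: G–D–A–B = 12
Total via G: 24 + 12 = 36 min.

36 min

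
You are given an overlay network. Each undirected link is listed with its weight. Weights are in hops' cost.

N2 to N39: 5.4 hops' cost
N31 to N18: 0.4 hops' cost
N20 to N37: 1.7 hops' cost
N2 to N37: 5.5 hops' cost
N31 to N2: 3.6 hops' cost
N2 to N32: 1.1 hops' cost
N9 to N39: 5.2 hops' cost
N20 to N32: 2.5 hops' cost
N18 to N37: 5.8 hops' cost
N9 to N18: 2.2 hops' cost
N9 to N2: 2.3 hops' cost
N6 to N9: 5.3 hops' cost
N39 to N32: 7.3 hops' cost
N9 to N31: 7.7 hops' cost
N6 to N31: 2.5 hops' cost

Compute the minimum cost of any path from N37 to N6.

Compare a few routes:
N37 → N18 → N31 → N6: 5.8+0.4+2.5 = 8.7
N37 → N2 → N31 → N6: 5.5+3.6+2.5 = 11.6
N37 → N20 → N32 → N2 → N31 → N6: 1.7+2.5+1.1+3.6+2.5 = 11.4
The minimum is 8.7 hops' cost via N37 → N18 → N31 → N6.

8.7 hops' cost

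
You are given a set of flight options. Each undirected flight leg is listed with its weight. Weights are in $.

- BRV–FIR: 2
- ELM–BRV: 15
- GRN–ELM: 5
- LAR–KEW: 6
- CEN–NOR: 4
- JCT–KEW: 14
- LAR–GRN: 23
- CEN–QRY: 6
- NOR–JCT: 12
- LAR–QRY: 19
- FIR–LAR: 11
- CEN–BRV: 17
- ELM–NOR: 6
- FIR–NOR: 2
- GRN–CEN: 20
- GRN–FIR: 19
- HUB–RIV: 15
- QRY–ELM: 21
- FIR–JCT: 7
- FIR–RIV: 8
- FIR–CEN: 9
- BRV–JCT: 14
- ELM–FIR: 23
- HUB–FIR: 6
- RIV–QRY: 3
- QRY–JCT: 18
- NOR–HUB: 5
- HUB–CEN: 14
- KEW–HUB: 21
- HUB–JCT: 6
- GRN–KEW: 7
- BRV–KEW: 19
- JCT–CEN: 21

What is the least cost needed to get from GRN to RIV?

$21

Compare a few routes:
GRN–ELM–NOR–CEN–QRY–RIV: 5+6+4+6+3 = 24
GRN–ELM–NOR–FIR–RIV: 5+6+2+8 = 21
Cheapest is GRN–ELM–NOR–FIR–RIV at $21.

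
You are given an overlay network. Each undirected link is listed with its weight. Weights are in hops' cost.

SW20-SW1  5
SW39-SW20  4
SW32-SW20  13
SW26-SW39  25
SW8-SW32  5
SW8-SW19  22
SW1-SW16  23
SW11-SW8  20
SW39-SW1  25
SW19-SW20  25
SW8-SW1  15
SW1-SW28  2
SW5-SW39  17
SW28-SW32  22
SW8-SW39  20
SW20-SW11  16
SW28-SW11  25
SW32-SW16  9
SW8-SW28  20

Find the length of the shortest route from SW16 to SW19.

Running Dijkstra from SW16:
SW16: 0
SW32: 9  (via SW16)
SW8: 14  (via SW32)
SW20: 22  (via SW32)
SW1: 23  (via SW16)
SW28: 25  (via SW1)
SW39: 26  (via SW20)
SW11: 34  (via SW8)
SW19: 36  (via SW8)
Shortest route: SW16 → SW32 → SW8 → SW19 = 36 hops' cost.

36 hops' cost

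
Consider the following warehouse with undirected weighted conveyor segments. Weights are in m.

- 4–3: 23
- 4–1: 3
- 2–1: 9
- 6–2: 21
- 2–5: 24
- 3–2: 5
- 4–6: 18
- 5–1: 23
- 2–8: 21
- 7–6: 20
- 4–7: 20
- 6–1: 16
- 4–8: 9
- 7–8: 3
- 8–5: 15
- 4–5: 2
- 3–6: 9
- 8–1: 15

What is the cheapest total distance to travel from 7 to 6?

20 m

Running Dijkstra from 7:
7: 0
8: 3  (via 7)
4: 12  (via 8)
5: 14  (via 4)
1: 15  (via 4)
6: 20  (via 7)
Shortest route: 7 → 6 = 20 m.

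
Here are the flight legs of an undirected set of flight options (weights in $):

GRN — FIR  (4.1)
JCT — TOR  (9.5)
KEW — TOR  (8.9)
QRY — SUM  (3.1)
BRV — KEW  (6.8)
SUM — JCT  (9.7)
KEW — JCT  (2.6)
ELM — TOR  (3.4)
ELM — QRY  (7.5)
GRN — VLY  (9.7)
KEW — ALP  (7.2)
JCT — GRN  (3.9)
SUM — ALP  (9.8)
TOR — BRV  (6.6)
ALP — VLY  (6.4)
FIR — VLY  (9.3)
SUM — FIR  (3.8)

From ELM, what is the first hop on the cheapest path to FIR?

QRY

Enumerating some paths:
ELM–TOR–KEW–JCT–GRN–FIR: 3.4+8.9+2.6+3.9+4.1 = 22.9
ELM–QRY–SUM–FIR: 7.5+3.1+3.8 = 14.4
ELM–TOR–JCT–GRN–FIR: 3.4+9.5+3.9+4.1 = 20.9
The minimum is $14.4 via ELM–QRY–SUM–FIR.
So from ELM the first move is to QRY.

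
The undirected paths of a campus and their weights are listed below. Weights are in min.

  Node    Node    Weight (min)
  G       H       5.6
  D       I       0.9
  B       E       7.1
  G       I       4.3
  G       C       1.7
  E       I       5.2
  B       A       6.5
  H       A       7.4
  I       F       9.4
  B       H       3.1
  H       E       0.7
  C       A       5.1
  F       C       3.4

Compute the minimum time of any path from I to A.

Enumerating some paths:
I - E - H - B - A: 5.2+0.7+3.1+6.5 = 15.5
I - G - C - A: 4.3+1.7+5.1 = 11.1
I - G - H - A: 4.3+5.6+7.4 = 17.3
I - E - H - A: 5.2+0.7+7.4 = 13.3
Cheapest is I - G - C - A at 11.1 min.

11.1 min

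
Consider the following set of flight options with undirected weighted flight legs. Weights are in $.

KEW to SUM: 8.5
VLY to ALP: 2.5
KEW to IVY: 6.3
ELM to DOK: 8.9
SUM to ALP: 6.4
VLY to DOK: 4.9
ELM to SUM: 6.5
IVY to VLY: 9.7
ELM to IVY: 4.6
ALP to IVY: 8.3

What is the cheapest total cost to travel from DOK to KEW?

Running Dijkstra from DOK:
DOK: 0
VLY: 4.9  (via DOK)
ALP: 7.4  (via VLY)
ELM: 8.9  (via DOK)
IVY: 13.5  (via ELM)
SUM: 13.8  (via ALP)
KEW: 19.8  (via IVY)
Shortest route: DOK–ELM–IVY–KEW = $19.8.

$19.8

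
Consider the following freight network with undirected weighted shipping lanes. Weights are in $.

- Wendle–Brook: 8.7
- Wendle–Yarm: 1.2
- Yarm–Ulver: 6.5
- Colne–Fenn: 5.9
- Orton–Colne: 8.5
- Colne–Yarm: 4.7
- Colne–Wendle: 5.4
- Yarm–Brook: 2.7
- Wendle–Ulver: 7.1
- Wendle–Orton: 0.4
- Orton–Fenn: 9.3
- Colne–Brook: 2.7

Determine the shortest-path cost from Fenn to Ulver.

$16.8

Shortest distances from Fenn:
Fenn: 0
Colne: 5.9  (via Fenn)
Brook: 8.6  (via Colne)
Orton: 9.3  (via Fenn)
Wendle: 9.7  (via Orton)
Yarm: 10.6  (via Colne)
Ulver: 16.8  (via Wendle)
Shortest route: Fenn → Orton → Wendle → Ulver = $16.8.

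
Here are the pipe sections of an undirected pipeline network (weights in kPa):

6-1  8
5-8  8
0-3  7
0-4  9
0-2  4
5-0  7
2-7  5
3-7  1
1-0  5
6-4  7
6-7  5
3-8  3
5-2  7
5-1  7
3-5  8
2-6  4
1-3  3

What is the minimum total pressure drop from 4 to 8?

Candidate routes:
4 → 6 → 7 → 3 → 8: 7+5+1+3 = 16
4 → 0 → 3 → 8: 9+7+3 = 19
The minimum is 16 kPa via 4 → 6 → 7 → 3 → 8.

16 kPa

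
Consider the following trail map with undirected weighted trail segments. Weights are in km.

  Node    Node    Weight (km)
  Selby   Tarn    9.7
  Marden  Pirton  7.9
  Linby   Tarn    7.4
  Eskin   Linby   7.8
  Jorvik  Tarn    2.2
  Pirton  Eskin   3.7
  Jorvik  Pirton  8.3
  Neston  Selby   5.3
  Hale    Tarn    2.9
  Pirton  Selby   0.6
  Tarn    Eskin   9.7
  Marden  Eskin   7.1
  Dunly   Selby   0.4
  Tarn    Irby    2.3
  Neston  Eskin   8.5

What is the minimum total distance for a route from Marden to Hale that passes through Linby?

25.2 km

Best Marden to Linby: Marden → Eskin → Linby costing 14.9
Shortest Linby→Hale: Linby → Tarn → Hale = 10.3
Total via Linby: 14.9 + 10.3 = 25.2 km.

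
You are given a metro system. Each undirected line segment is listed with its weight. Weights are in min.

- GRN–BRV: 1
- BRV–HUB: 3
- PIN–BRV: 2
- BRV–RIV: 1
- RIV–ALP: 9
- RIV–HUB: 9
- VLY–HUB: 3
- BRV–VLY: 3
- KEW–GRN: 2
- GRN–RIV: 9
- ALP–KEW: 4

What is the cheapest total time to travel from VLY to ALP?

10 min

Shortest distances from VLY:
VLY: 0
BRV: 3  (via VLY)
HUB: 3  (via VLY)
RIV: 4  (via BRV)
GRN: 4  (via BRV)
PIN: 5  (via BRV)
KEW: 6  (via GRN)
ALP: 10  (via KEW)
Shortest route: VLY → BRV → GRN → KEW → ALP = 10 min.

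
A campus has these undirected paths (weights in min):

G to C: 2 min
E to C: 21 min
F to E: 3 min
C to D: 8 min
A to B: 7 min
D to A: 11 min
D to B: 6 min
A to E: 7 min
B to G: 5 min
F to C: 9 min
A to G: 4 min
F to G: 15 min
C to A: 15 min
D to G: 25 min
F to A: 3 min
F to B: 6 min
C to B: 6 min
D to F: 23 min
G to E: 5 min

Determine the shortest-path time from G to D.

Candidate routes:
G–C–D: 2+8 = 10
G–C–B–D: 2+6+6 = 14
G–B–D: 5+6 = 11
G–A–D: 4+11 = 15
The minimum is 10 min via G–C–D.

10 min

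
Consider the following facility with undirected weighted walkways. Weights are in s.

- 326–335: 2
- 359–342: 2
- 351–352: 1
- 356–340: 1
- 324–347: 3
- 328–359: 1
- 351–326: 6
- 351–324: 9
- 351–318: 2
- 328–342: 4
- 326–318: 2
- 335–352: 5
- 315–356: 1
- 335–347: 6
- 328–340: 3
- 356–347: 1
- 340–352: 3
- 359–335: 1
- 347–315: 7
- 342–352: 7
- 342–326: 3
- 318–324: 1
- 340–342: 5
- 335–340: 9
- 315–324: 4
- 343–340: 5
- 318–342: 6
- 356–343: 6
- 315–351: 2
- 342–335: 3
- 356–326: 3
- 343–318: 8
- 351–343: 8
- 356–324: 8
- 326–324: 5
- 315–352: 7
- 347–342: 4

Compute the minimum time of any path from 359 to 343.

Compare a few routes:
359 - 328 - 340 - 356 - 343: 1+3+1+6 = 11
359 - 328 - 340 - 343: 1+3+5 = 9
The minimum is 9 s via 359 - 328 - 340 - 343.

9 s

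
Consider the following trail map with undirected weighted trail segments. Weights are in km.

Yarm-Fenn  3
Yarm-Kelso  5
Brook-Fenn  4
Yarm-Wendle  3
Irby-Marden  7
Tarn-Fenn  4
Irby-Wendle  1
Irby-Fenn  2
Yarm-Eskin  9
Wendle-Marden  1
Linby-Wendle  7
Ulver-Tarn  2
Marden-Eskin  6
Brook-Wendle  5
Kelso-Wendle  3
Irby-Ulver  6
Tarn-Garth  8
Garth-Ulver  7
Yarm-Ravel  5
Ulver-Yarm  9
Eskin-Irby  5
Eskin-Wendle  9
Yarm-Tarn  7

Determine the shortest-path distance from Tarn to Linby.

Shortest distances from Tarn:
Tarn: 0
Ulver: 2  (via Tarn)
Fenn: 4  (via Tarn)
Irby: 6  (via Fenn)
Yarm: 7  (via Tarn)
Wendle: 7  (via Irby)
Garth: 8  (via Tarn)
Marden: 8  (via Wendle)
Brook: 8  (via Fenn)
Kelso: 10  (via Wendle)
Eskin: 11  (via Irby)
Ravel: 12  (via Yarm)
Linby: 14  (via Wendle)
Shortest route: Tarn → Fenn → Irby → Wendle → Linby = 14 km.

14 km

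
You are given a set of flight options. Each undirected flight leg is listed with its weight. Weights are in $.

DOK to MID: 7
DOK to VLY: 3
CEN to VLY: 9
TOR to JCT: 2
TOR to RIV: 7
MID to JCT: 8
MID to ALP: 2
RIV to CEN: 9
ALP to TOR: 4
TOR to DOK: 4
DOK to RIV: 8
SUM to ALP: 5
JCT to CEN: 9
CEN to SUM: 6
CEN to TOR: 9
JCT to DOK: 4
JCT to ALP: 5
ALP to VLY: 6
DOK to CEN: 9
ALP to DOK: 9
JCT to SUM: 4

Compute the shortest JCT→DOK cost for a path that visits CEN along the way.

$18

Best JCT to CEN: JCT–CEN costing 9
Best CEN to DOK: CEN–DOK costing 9
Total via CEN: 9 + 9 = $18.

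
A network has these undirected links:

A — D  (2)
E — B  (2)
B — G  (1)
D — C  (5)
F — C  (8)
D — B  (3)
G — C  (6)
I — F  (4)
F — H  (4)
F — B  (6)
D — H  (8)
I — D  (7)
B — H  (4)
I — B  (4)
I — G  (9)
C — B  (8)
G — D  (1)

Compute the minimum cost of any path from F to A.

10

Shortest distances from F:
F: 0
H: 4  (via F)
I: 4  (via F)
B: 6  (via F)
G: 7  (via B)
C: 8  (via F)
D: 8  (via G)
E: 8  (via B)
A: 10  (via D)
Shortest route: F → B → G → D → A = 10.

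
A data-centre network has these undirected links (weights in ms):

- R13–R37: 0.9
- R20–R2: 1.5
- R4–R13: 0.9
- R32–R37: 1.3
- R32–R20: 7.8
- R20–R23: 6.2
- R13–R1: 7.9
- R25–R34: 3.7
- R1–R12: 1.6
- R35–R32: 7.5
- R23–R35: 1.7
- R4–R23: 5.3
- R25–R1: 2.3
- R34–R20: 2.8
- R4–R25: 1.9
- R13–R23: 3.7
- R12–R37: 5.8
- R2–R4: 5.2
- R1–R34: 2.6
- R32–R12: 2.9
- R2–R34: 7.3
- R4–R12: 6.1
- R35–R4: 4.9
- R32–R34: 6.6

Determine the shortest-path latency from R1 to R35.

9.1 ms

Shortest distances from R1:
R1: 0
R12: 1.6  (via R1)
R25: 2.3  (via R1)
R34: 2.6  (via R1)
R4: 4.2  (via R25)
R32: 4.5  (via R12)
R13: 5.1  (via R4)
R20: 5.4  (via R34)
R37: 5.8  (via R32)
R2: 6.9  (via R20)
R23: 8.8  (via R13)
R35: 9.1  (via R4)
Shortest route: R1 → R25 → R4 → R35 = 9.1 ms.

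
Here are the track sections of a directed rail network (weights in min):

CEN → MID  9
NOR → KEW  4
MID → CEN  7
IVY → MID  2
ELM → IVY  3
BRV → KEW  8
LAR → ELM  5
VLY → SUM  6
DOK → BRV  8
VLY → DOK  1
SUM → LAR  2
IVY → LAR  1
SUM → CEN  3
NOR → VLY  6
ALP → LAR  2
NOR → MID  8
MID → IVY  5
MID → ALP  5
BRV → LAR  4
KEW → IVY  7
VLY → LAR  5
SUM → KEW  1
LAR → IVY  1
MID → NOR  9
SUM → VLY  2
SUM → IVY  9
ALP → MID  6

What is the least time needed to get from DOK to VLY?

Enumerating some paths:
DOK → BRV → LAR → ELM → IVY → MID → NOR → VLY: 8+4+5+3+2+9+6 = 37
DOK → BRV → KEW → IVY → MID → NOR → VLY: 8+8+7+2+9+6 = 40
DOK → BRV → LAR → IVY → MID → NOR → VLY: 8+4+1+2+9+6 = 30
Cheapest is DOK → BRV → LAR → IVY → MID → NOR → VLY at 30 min.

30 min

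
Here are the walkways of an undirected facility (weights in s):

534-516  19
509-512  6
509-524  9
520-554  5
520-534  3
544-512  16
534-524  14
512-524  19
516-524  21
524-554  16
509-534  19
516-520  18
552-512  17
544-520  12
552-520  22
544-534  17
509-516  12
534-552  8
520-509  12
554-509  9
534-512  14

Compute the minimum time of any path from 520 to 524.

17 s

Candidate routes:
520 → 554 → 509 → 524: 5+9+9 = 23
520 → 534 → 524: 3+14 = 17
520 → 554 → 524: 5+16 = 21
520 → 509 → 524: 12+9 = 21
Cheapest is 520 → 534 → 524 at 17 s.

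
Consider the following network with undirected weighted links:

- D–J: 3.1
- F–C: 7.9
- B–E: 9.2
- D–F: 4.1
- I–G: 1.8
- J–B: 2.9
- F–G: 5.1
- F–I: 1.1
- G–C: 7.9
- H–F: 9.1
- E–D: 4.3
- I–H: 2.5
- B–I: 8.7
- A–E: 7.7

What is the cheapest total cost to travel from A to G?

19

Running Dijkstra from A:
A: 0
E: 7.7  (via A)
D: 12  (via E)
J: 15.1  (via D)
F: 16.1  (via D)
B: 16.9  (via E)
I: 17.2  (via F)
G: 19  (via I)
Shortest route: A–E–D–F–I–G = 19.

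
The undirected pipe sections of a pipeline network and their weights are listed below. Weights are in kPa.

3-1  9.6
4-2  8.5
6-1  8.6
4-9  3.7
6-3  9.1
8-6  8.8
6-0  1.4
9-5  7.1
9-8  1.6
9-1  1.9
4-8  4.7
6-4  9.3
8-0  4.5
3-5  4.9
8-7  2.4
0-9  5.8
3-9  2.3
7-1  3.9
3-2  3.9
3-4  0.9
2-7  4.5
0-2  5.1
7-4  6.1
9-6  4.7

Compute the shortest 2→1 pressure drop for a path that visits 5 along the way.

17.8 kPa

Best 2 to 5: 2–3–5 costing 8.8
Best 5 to 1: 5–9–1 costing 9
Total via 5: 8.8 + 9 = 17.8 kPa.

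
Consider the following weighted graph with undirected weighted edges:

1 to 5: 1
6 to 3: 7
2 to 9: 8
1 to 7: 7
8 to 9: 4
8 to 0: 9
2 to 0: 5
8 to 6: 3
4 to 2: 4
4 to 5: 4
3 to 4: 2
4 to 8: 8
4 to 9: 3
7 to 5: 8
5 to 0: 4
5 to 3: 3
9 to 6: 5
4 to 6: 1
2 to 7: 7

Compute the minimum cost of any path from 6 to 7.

12

Enumerating some paths:
6 → 4 → 5 → 7: 1+4+8 = 13
6 → 4 → 2 → 7: 1+4+7 = 12
6 → 4 → 5 → 1 → 7: 1+4+1+7 = 13
Cheapest is 6 → 4 → 2 → 7 at 12.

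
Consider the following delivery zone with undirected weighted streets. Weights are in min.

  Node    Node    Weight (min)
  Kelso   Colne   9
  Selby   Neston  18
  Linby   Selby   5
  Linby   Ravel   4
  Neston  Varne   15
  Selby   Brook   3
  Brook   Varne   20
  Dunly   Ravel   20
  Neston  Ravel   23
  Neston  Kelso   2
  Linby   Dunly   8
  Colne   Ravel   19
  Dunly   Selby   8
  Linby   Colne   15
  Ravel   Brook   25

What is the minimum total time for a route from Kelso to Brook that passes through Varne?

37 min

Best Kelso to Varne: Kelso–Neston–Varne costing 17
Best Varne to Brook: Varne–Brook costing 20
Total via Varne: 17 + 20 = 37 min.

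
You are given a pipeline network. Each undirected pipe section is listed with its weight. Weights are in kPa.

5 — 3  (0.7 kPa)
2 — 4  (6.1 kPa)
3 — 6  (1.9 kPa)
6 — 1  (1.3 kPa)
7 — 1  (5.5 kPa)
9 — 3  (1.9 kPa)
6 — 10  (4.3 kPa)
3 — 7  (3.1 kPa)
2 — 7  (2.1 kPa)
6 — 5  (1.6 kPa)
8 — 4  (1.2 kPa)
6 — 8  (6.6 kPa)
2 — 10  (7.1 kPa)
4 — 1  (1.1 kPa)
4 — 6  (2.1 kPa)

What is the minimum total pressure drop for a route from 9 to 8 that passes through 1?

Shortest 9→1: 9–3–6–1 = 5.1
Best 1 to 8: 1–4–8 costing 2.3
Total via 1: 5.1 + 2.3 = 7.4 kPa.

7.4 kPa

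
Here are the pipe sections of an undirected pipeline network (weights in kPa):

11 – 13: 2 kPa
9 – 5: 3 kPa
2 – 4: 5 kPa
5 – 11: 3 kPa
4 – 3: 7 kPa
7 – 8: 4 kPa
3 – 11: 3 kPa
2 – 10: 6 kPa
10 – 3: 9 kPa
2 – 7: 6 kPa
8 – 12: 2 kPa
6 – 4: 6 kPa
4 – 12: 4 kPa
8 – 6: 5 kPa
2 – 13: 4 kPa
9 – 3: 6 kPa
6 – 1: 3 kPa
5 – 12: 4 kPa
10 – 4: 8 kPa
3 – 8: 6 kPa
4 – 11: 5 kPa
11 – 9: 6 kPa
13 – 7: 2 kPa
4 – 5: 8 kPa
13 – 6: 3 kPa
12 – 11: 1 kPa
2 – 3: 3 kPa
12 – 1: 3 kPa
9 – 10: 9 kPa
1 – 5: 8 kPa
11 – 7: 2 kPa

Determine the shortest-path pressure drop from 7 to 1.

Shortest distances from 7:
7: 0
11: 2  (via 7)
13: 2  (via 7)
12: 3  (via 11)
8: 4  (via 7)
3: 5  (via 11)
5: 5  (via 11)
6: 5  (via 13)
1: 6  (via 12)
Shortest route: 7 → 11 → 12 → 1 = 6 kPa.

6 kPa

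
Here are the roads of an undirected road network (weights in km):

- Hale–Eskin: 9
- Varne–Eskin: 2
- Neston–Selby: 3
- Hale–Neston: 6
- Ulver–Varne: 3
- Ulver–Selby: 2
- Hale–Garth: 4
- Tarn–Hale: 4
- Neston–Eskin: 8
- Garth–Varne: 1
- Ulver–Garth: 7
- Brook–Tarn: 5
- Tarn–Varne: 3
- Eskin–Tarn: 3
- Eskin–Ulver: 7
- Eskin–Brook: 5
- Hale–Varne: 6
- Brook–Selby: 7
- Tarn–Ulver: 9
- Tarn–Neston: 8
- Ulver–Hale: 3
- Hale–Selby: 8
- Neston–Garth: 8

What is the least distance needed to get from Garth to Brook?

8 km

Candidate routes:
Garth–Varne–Tarn–Eskin–Brook: 1+3+3+5 = 12
Garth–Varne–Eskin–Brook: 1+2+5 = 8
Garth–Varne–Tarn–Brook: 1+3+5 = 9
Garth–Varne–Eskin–Tarn–Brook: 1+2+3+5 = 11
Cheapest is Garth–Varne–Eskin–Brook at 8 km.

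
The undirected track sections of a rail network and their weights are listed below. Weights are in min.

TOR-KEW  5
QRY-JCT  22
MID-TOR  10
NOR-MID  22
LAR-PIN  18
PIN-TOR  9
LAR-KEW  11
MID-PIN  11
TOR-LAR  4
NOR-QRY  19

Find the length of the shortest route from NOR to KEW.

Settle nodes by increasing distance from NOR:
NOR: 0
QRY: 19  (via NOR)
MID: 22  (via NOR)
TOR: 32  (via MID)
PIN: 33  (via MID)
LAR: 36  (via TOR)
KEW: 37  (via TOR)
Shortest route: NOR → MID → TOR → KEW = 37 min.

37 min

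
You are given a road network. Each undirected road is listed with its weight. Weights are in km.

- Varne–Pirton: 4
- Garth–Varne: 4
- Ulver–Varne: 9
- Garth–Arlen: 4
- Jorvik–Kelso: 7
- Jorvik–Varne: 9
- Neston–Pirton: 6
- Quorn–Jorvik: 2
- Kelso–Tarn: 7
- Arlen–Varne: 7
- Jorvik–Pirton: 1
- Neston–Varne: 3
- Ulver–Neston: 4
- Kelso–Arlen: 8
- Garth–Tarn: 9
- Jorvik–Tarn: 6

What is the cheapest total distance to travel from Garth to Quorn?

11 km

Shortest distances from Garth:
Garth: 0
Arlen: 4  (via Garth)
Varne: 4  (via Garth)
Neston: 7  (via Varne)
Pirton: 8  (via Varne)
Tarn: 9  (via Garth)
Jorvik: 9  (via Pirton)
Ulver: 11  (via Neston)
Quorn: 11  (via Jorvik)
Shortest route: Garth → Varne → Pirton → Jorvik → Quorn = 11 km.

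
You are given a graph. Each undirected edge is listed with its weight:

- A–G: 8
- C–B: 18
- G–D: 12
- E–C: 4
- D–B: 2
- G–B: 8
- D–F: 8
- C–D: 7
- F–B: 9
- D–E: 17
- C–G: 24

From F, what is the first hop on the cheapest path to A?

B

Enumerating some paths:
F → D → B → G → A: 8+2+8+8 = 26
F → B → G → A: 9+8+8 = 25
F → D → G → A: 8+12+8 = 28
The minimum is 25 via F → B → G → A.
So from F the first move is to B.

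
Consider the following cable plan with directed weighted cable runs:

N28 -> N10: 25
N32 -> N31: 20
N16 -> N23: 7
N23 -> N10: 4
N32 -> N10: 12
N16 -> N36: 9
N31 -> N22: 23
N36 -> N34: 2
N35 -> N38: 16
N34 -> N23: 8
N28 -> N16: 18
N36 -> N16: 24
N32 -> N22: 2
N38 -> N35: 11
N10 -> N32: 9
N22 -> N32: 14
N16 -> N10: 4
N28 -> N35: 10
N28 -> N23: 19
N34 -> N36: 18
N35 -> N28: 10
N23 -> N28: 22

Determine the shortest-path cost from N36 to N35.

Running Dijkstra from N36:
N36: 0
N34: 2  (via N36)
N23: 10  (via N34)
N10: 14  (via N23)
N32: 23  (via N10)
N16: 24  (via N36)
N22: 25  (via N32)
N28: 32  (via N23)
N35: 42  (via N28)
Shortest route: N36–N34–N23–N28–N35 = 42.

42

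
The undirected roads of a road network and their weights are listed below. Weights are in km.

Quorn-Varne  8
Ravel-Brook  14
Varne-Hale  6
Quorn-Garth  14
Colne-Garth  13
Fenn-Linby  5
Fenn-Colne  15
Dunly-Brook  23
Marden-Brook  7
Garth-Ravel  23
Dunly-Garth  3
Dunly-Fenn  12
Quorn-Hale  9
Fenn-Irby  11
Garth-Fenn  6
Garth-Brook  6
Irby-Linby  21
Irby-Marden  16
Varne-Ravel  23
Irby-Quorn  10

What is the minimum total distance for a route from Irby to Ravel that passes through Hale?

48 km

Best Irby to Hale: Irby → Quorn → Hale costing 19
Best Hale to Ravel: Hale → Varne → Ravel costing 29
Total via Hale: 19 + 29 = 48 km.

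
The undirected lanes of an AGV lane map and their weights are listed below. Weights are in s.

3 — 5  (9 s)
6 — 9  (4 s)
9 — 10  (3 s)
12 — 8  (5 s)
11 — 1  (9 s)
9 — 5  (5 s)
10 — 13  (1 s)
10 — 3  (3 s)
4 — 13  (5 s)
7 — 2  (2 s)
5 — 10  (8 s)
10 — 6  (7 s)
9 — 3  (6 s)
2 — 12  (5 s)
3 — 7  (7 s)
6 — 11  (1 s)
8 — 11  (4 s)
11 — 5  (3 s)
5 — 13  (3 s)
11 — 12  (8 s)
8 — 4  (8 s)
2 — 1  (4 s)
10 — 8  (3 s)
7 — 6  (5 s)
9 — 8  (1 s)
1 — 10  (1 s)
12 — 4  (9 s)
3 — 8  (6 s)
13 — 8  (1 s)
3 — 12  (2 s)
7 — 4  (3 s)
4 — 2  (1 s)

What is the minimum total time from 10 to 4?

6 s

Enumerating some paths:
10–8–13–4: 3+1+5 = 9
10–13–4: 1+5 = 6
Cheapest is 10–13–4 at 6 s.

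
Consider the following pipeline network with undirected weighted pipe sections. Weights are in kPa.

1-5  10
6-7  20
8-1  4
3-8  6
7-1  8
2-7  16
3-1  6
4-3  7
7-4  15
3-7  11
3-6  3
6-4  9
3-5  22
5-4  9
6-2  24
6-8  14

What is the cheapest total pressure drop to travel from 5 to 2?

34 kPa

Enumerating some paths:
5–4–7–2: 9+15+16 = 40
5–1–7–2: 10+8+16 = 34
The minimum is 34 kPa via 5–1–7–2.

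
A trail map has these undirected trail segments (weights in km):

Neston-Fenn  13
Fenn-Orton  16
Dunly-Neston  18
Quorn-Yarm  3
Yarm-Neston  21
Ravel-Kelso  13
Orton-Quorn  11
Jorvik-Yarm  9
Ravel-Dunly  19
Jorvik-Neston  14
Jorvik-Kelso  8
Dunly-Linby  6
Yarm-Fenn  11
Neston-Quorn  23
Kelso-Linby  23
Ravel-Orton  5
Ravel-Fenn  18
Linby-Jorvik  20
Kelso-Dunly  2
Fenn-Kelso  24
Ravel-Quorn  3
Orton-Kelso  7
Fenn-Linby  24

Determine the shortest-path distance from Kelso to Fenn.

23 km

Shortest distances from Kelso:
Kelso: 0
Dunly: 2  (via Kelso)
Orton: 7  (via Kelso)
Linby: 8  (via Dunly)
Jorvik: 8  (via Kelso)
Ravel: 12  (via Orton)
Quorn: 15  (via Ravel)
Yarm: 17  (via Jorvik)
Neston: 20  (via Dunly)
Fenn: 23  (via Orton)
Shortest route: Kelso–Orton–Fenn = 23 km.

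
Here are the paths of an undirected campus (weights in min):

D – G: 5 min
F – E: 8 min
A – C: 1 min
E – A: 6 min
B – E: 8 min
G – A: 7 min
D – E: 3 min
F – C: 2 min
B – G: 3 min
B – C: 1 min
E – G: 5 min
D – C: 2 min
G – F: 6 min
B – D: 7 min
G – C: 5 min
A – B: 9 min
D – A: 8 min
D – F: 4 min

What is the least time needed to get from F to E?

Running Dijkstra from F:
F: 0
C: 2  (via F)
A: 3  (via C)
B: 3  (via C)
D: 4  (via F)
G: 6  (via F)
E: 7  (via D)
Shortest route: F–D–E = 7 min.

7 min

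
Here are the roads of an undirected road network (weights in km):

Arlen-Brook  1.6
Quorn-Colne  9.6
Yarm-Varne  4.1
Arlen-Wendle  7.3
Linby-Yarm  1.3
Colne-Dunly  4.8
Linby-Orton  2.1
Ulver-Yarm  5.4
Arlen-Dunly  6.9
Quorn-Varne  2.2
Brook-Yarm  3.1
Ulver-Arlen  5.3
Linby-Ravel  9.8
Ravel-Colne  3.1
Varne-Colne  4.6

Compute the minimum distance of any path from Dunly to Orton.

15 km

Enumerating some paths:
Dunly - Arlen - Brook - Yarm - Linby - Orton: 6.9+1.6+3.1+1.3+2.1 = 15
Dunly - Colne - Varne - Yarm - Linby - Orton: 4.8+4.6+4.1+1.3+2.1 = 16.9
The minimum is 15 km via Dunly - Arlen - Brook - Yarm - Linby - Orton.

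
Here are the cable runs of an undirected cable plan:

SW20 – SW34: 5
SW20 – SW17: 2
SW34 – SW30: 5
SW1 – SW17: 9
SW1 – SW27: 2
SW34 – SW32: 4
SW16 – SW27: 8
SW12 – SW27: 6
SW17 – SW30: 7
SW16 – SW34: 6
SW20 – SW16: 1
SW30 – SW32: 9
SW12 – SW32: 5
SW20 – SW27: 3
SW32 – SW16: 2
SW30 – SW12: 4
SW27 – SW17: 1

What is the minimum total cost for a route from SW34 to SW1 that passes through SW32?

Shortest SW34→SW32: SW34–SW32 = 4
Best SW32 to SW1: SW32–SW16–SW20–SW27–SW1 costing 8
Total via SW32: 4 + 8 = 12.

12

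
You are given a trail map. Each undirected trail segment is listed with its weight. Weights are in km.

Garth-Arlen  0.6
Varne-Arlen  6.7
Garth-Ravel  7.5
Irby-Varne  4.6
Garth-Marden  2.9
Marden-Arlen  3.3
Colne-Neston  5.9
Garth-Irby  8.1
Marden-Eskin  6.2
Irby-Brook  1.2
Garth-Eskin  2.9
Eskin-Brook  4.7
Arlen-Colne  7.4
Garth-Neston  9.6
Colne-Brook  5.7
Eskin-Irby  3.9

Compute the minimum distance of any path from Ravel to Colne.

15.5 km

Candidate routes:
Ravel → Garth → Arlen → Colne: 7.5+0.6+7.4 = 15.5
Ravel → Garth → Eskin → Brook → Colne: 7.5+2.9+4.7+5.7 = 20.8
The minimum is 15.5 km via Ravel → Garth → Arlen → Colne.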